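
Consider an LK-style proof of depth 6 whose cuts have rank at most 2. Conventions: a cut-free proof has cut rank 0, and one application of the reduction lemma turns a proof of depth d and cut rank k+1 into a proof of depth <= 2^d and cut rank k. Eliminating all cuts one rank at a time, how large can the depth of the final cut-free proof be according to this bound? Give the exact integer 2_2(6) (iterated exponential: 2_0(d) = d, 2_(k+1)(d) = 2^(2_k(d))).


Each rank reduction sends depth d to at most 2^d; cut rank r needs r reductions.
2_0(6) = 6
2_1(6) = 2^6 = 64
2_2(6) = 2^64 = 18446744073709551616
Cut-free depth bound = 18446744073709551616

18446744073709551616


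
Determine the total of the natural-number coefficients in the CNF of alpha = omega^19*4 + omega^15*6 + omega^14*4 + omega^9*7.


CNF: omega^19*4 + omega^15*6 + omega^14*4 + omega^9*7
Coefficients: 4 + 6 + 4 + 7 = 21

21


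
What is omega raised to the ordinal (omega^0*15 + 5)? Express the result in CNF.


omega^(omega^0*15 + 5):
omega^0 = 1, so the exponent is 15 + 5 = 20 (finite ordinal addition).
Result = omega^20, already a single CNF term.

omega^20


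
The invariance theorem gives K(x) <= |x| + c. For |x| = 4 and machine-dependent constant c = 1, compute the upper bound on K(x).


K(x) <= |x| + c = 4 + 1 = 5

5


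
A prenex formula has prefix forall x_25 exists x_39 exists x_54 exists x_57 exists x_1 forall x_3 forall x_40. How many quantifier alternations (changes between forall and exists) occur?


Walk the prefix and count type changes:
  position 1: forall -> exists <-- alternation
  position 2: exists -> exists
  position 3: exists -> exists
  position 4: exists -> exists
  position 5: exists -> forall <-- alternation
  position 6: forall -> forall
Total alternations = 2

2


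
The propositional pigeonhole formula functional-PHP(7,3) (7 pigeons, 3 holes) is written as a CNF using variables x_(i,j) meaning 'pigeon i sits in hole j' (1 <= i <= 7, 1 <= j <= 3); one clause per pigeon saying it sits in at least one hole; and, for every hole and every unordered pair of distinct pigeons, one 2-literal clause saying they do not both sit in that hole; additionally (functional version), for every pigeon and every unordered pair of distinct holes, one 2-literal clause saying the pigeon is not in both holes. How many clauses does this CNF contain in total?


functional-PHP(7,3): 7 pigeons, 3 holes, 7*3 = 21 variables.
- pigeon clauses: one per pigeon -> 7 clauses
- hole clauses: 3 holes * C(7,2) = 3 * 21 -> 63 clauses
- functional clauses: 7 pigeons * C(3,2) = 7 * 3 -> 21 clauses
Total clauses = 7 + 63 + 21 = 91

91


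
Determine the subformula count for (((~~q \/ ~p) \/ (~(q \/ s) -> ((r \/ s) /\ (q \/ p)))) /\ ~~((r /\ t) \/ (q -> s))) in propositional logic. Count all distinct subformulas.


Formula: (((~~q \/ ~p) \/ (~(q \/ s) -> ((r \/ s) /\ (q \/ p)))) /\ ~~((r /\ t) \/ (q -> s)))
Subformulas found:
  1. r
  2. q
  3. s
  4. t
  5. p
  6. ~p
  7. ~q
  8. ~~q
  9. (q \/ p)
  10. (r \/ s)
  11. (q \/ s)
  12. (r /\ t)
  13. (q -> s)
  14. ~(q \/ s)
  15. (~~q \/ ~p)
  16. ((r \/ s) /\ (q \/ p))
  17. ((r /\ t) \/ (q -> s))
  18. ~((r /\ t) \/ (q -> s))
  19. ~~((r /\ t) \/ (q -> s))
  20. (~(q \/ s) -> ((r \/ s) /\ (q \/ p)))
  21. ((~~q \/ ~p) \/ (~(q \/ s) -> ((r \/ s) /\ (q \/ p))))
  22. (((~~q \/ ~p) \/ (~(q \/ s) -> ((r \/ s) /\ (q \/ p)))) /\ ~~((r /\ t) \/ (q -> s)))
Total distinct subformulas = 22

22


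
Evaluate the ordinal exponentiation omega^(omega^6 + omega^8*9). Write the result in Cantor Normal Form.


omega^(omega^6 + omega^8*9):
In ordinal addition a term is absorbed by a following term of strictly larger exponent: 6 < 8, so omega^6 + omega^8*9 = omega^8*9.
omega raised to a CNF ordinal is a single CNF term: Result = omega^(omega^8*9)

omega^(omega^8*9)


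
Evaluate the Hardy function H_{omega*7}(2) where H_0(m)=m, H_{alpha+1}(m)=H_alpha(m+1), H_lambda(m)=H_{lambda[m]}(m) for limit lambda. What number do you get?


H_{omega*7}(2):
For the Hardy hierarchy, H_{omega*k}(n) = 2^k * n.
2^7 = 128.
128 * 2 = 256

256


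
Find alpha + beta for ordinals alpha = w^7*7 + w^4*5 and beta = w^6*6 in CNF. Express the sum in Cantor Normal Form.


Ordinal addition (w^7*7 + w^4*5) + w^6*6:
alpha's leading term has exponent 7 > beta's exponent 6, so it survives.
alpha's tail term has exponent 4 < beta's exponent 6, so it is absorbed by beta.
In ordinal addition, any term followed by a strictly larger-exponent term is absorbed.
Result = w^7*7 + w^6*6

w^7*7 + w^6*6


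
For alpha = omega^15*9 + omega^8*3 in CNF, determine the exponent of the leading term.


CNF: omega^15*9 + omega^8*3
The leading term is omega^15*9, which has exponent 15.

15


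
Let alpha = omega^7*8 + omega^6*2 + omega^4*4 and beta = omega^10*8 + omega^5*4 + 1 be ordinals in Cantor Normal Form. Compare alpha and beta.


Compare term by term from highest exponent:
alpha = omega^7*8 + omega^6*2 + omega^4*4
beta = omega^10*8 + omega^5*4 + 1
Term 1: alpha has omega^7*8, beta has omega^10*8
Term 2: alpha has omega^6*2, beta has omega^5*4
Term 3: alpha has omega^4*4, beta has omega^0*1
Result: alpha < beta

alpha < beta


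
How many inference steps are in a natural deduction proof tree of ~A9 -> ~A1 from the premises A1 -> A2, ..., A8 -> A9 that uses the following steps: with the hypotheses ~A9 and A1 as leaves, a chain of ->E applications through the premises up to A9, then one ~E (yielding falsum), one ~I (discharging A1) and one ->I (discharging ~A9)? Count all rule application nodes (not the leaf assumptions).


From hypothesis A1, 8 ->E steps along the 8 premises yield A9.
~E with hypothesis ~A9 gives falsum (1 node); ~I discharging A1 gives ~A1 (1 node); ->I discharging ~A9 gives the goal (1 node).
Total = 8 + 3 = 11 inference nodes.

11


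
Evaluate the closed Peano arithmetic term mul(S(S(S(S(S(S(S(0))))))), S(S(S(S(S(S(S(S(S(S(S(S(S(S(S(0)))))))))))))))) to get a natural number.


mul(S^7(0), S^15(0)):
S^7(0) = 7
S^15(0) = 15
7 * 15 = 105

105


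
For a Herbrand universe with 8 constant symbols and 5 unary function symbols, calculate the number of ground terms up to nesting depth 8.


Herbrand terms by depth:
Depth 0: 8 constants
Depth 1: 40 new terms (running total: 48)
Depth 2: 200 new terms (running total: 248)
Depth 3: 1000 new terms (running total: 1248)
Depth 4: 5000 new terms (running total: 6248)
Depth 5: 25000 new terms (running total: 31248)
Depth 6: 125000 new terms (running total: 156248)
Depth 7: 625000 new terms (running total: 781248)
Depth 8: 3125000 new terms (running total: 3906248)
Total distinct ground terms = 3906248

3906248


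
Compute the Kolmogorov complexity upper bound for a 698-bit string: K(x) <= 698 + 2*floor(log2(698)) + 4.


floor(log2(698)) = 9
2 * 9 = 18
K(x) <= 698 + 18 + 4 = 720

720


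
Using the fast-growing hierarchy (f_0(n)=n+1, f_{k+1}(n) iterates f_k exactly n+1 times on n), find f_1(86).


f_1(86) = f_0^87(86)
f_0 adds 1 each time, applied 87 times.
f_1(86) = 86 + 87 = 173

173


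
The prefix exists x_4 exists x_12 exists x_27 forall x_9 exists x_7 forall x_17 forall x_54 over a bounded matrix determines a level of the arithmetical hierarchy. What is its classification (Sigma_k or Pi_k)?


Leading quantifier is exists, so the class is Sigma.
Number of quantifier blocks = alternations + 1 = 3 + 1 = 4.
Classification: Sigma_4

Sigma_4


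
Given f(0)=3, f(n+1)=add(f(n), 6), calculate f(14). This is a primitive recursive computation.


f(0) = 3
f(1) = add(f(0), 6) = add(3, 6) = 9
f(2) = add(f(1), 6) = add(9, 6) = 15
f(3) = add(f(2), 6) = add(15, 6) = 21
f(4) = add(f(3), 6) = add(21, 6) = 27
f(5) = add(f(4), 6) = add(27, 6) = 33
f(6) = add(f(5), 6) = add(33, 6) = 39
f(7) = add(f(6), 6) = add(39, 6) = 45
f(8) = add(f(7), 6) = add(45, 6) = 51
f(9) = add(f(8), 6) = add(51, 6) = 57
f(10) = add(f(9), 6) = add(57, 6) = 63
f(11) = add(f(10), 6) = add(63, 6) = 69
f(12) = add(f(11), 6) = add(69, 6) = 75
f(13) = add(f(12), 6) = add(75, 6) = 81
f(14) = add(f(13), 6) = add(81, 6) = 87


87


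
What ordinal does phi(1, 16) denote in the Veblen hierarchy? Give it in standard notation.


phi(1, 16):
phi(1, beta) = epsilon_beta (the beta-th epsilon number).
phi(1, 16) = epsilon_16

epsilon_16


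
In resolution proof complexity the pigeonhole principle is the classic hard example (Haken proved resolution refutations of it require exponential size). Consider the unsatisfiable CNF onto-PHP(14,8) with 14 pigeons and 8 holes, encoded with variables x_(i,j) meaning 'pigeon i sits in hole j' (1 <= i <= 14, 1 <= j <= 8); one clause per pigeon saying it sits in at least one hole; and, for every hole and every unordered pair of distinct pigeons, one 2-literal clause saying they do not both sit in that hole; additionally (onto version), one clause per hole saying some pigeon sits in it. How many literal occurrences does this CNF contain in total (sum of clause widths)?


onto-PHP(14,8): 14 pigeons, 8 holes, 14*8 = 112 variables.
- pigeon clauses: one per pigeon -> 14 clauses of width 8 -> 112 literals
- hole clauses: 8 holes * C(14,2) = 8 * 91 -> 728 clauses of width 2 -> 1456 literals
- onto clauses: one per hole -> 8 clauses of width 14 -> 112 literals
Total literal occurrences = 112 + 1456 + 112 = 1680

1680


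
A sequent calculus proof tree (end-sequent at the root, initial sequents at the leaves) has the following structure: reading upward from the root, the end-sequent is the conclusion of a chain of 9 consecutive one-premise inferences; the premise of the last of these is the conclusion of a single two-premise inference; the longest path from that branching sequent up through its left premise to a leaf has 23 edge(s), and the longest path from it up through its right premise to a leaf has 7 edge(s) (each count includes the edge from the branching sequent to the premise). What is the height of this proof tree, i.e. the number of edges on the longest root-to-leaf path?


Longest path through the left premise: 23 edges (measured from the branching sequent)
Longest path through the right premise: 7 edges
Height of the subtree rooted at the branching sequent: max(23, 7) = 23
The branching sequent sits 9 edges above the root (the chain of one-premise inferences), so height = 23 + 9 = 32

32


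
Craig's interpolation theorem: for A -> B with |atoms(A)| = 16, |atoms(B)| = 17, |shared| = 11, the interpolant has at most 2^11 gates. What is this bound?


Shared atoms = 11
Craig interpolant size bound = 2^11
= 2048

2048


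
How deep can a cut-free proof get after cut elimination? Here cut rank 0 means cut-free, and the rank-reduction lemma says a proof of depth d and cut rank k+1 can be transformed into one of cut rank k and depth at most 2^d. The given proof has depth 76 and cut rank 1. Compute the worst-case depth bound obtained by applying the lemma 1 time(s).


Each rank reduction sends depth d to at most 2^d; cut rank r needs r reductions.
2_0(76) = 76
2_1(76) = 2^76 = 75557863725914323419136
Cut-free depth bound = 75557863725914323419136

75557863725914323419136


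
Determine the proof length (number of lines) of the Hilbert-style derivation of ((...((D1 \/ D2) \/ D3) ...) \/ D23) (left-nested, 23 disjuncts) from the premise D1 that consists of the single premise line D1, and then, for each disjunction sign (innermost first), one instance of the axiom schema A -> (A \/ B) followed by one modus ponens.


Building the left-nested 23-ary disjunction from D1:
- 1 premise line (D1)
- 23 disjuncts means 22 disjunction signs; each needs 1 axiom instance + 1 MP = 2 lines: 2 * 22 = 44
Total = 1 + 44 = 45 lines.

45


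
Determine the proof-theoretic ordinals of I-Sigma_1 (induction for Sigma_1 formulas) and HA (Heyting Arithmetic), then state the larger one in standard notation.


Proof-theoretic ordinal of I-Sigma_1 (induction for Sigma_1 formulas): omega^omega
Proof-theoretic ordinal of HA (Heyting Arithmetic): epsilon_0
Comparing: omega^omega < epsilon_0.
The larger ordinal is epsilon_0 (from HA (Heyting Arithmetic)).

epsilon_0


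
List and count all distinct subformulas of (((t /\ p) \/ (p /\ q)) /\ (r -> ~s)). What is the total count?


Formula: (((t /\ p) \/ (p /\ q)) /\ (r -> ~s))
Subformulas found:
  1. q
  2. s
  3. r
  4. t
  5. p
  6. ~s
  7. (p /\ q)
  8. (t /\ p)
  9. (r -> ~s)
  10. ((t /\ p) \/ (p /\ q))
  11. (((t /\ p) \/ (p /\ q)) /\ (r -> ~s))
Total distinct subformulas = 11

11


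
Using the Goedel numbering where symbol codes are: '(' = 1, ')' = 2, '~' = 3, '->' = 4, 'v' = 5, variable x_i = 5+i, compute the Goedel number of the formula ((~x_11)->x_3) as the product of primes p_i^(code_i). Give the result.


Formula: ((~x_11)->x_3)
Symbol codes: [1, 1, 3, 16, 2, 4, 8, 2]
Primes: [2, 3, 5, 7, 11, 13, 17, 19]
p_1^1 = 2^1 = 2
p_2^1 = 3^1 = 3
p_3^3 = 5^3 = 125
p_4^16 = 7^16 = 33232930569601
p_5^2 = 11^2 = 121
p_6^4 = 13^4 = 28561
p_7^8 = 17^8 = 6975757441
p_8^2 = 19^2 = 361
Product = 216913836710206759012874237764260750

216913836710206759012874237764260750


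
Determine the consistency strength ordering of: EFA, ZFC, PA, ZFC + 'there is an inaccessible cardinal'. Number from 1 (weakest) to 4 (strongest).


Ordering by consistency strength:
1. EFA
2. PA
3. ZFC
4. ZFC + 'there is an inaccessible cardinal'


EFA=1, ZFC=3, PA=2, ZFC + 'there is an inaccessible cardinal'=4


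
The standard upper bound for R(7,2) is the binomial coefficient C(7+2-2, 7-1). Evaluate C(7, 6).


R(7,2) <= C(7+2-2, 7-1) = C(7, 6)
C(7, 6) = 7! / (6! * 1!)
= 7

7


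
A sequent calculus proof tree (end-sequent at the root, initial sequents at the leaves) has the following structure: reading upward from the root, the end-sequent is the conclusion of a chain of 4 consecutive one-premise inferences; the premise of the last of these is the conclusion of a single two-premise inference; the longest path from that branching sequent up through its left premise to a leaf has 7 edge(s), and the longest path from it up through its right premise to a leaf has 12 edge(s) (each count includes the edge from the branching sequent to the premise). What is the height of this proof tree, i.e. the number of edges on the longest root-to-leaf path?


Longest path through the left premise: 7 edges (measured from the branching sequent)
Longest path through the right premise: 12 edges
Height of the subtree rooted at the branching sequent: max(7, 12) = 12
The branching sequent sits 4 edges above the root (the chain of one-premise inferences), so height = 12 + 4 = 16

16


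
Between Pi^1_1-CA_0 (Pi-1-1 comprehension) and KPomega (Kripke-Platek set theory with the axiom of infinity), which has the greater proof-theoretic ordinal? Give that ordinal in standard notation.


Proof-theoretic ordinal of Pi^1_1-CA_0 (Pi-1-1 comprehension): psi_0(Omega_omega)
Proof-theoretic ordinal of KPomega (Kripke-Platek set theory with the axiom of infinity): psi_0(epsilon_{Omega+1})
Comparing: psi_0(epsilon_{Omega+1}) < psi_0(Omega_omega).
The larger ordinal is psi_0(Omega_omega) (from Pi^1_1-CA_0 (Pi-1-1 comprehension)).

psi_0(Omega_omega)


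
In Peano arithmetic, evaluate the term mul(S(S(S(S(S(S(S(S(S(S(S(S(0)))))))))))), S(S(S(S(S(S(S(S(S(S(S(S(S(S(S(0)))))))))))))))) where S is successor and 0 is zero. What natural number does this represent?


mul(S^12(0), S^15(0)):
S^12(0) = 12
S^15(0) = 15
12 * 15 = 180

180


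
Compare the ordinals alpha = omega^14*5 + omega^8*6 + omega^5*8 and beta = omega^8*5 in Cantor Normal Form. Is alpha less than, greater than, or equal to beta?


Compare term by term from highest exponent:
alpha = omega^14*5 + omega^8*6 + omega^5*8
beta = omega^8*5
Term 1: alpha has omega^14*5, beta has omega^8*5
Term 2: alpha has omega^8*6, beta has omega^0*0
Term 3: alpha has omega^5*8, beta has omega^0*0
Result: alpha > beta

alpha > beta


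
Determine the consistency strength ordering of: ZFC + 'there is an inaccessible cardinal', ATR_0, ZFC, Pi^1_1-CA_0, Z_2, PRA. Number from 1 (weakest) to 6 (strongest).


Ordering by consistency strength:
1. PRA
2. ATR_0
3. Pi^1_1-CA_0
4. Z_2
5. ZFC
6. ZFC + 'there is an inaccessible cardinal'


ZFC + 'there is an inaccessible cardinal'=6, ATR_0=2, ZFC=5, Pi^1_1-CA_0=3, Z_2=4, PRA=1


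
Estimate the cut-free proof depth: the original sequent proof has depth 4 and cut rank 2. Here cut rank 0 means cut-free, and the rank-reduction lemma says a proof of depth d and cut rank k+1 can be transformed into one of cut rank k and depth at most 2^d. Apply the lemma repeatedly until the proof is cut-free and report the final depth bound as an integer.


Each rank reduction sends depth d to at most 2^d; cut rank r needs r reductions.
2_0(4) = 4
2_1(4) = 2^4 = 16
2_2(4) = 2^16 = 65536
Cut-free depth bound = 65536

65536


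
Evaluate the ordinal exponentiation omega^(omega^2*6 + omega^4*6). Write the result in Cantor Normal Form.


omega^(omega^2*6 + omega^4*6):
In ordinal addition a term is absorbed by a following term of strictly larger exponent: 2 < 4, so omega^2*6 + omega^4*6 = omega^4*6.
omega raised to a CNF ordinal is a single CNF term: Result = omega^(omega^4*6)

omega^(omega^4*6)


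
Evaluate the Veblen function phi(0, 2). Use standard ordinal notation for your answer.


phi(0, 2):
phi(0, beta) = omega^beta by definition.
phi(0, 2) = omega^2

omega^2


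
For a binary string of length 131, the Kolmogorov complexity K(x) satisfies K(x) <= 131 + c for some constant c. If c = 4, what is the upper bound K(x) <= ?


K(x) <= |x| + c = 131 + 4 = 135

135


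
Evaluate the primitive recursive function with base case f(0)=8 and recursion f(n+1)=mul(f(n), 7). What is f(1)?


f(0) = 8
f(1) = mul(f(0), 7) = mul(8, 7) = 56


56


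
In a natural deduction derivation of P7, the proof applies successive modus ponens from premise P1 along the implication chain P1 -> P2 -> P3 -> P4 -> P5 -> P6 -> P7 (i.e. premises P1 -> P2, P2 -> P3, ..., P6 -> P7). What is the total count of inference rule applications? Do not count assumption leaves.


We have a chain: P1 -> P2 -> P3 -> P4 -> P5 -> P6 -> P7.
Each modus ponens application produces the next variable.
The chain has 7 propositions, so 7-1 = 6 modus ponens steps.
Total inference nodes = 6

6


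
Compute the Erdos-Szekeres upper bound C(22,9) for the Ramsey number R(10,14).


R(10,14) <= C(10+14-2, 10-1) = C(22, 9)
C(22, 9) = 22! / (9! * 13!)
= 497420

497420


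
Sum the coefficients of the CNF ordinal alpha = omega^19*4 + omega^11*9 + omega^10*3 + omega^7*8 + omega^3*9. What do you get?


CNF: omega^19*4 + omega^11*9 + omega^10*3 + omega^7*8 + omega^3*9
Coefficients: 4 + 9 + 3 + 8 + 9 = 33

33


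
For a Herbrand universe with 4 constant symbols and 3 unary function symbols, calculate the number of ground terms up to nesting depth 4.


Herbrand terms by depth:
Depth 0: 4 constants
Depth 1: 12 new terms (running total: 16)
Depth 2: 36 new terms (running total: 52)
Depth 3: 108 new terms (running total: 160)
Depth 4: 324 new terms (running total: 484)
Total distinct ground terms = 484

484


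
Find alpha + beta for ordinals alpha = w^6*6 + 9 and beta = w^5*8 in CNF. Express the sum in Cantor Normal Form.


Ordinal addition (w^6*6 + 9) + w^5*8:
alpha's leading term has exponent 6 > beta's exponent 5, so it survives.
alpha's tail term has exponent 0 < beta's exponent 5, so it is absorbed by beta.
In ordinal addition, any term followed by a strictly larger-exponent term is absorbed.
Result = w^6*6 + w^5*8

w^6*6 + w^5*8


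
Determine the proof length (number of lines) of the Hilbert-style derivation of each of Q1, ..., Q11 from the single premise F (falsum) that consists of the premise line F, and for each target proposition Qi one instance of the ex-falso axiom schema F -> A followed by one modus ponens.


Ex falso, line by line:
- 1 premise line (F)
- 11 targets, each needing 1 axiom instance (F -> Qi) + 1 MP = 2 lines: 2 * 11 = 22
Total = 1 + 22 = 23 lines.

23


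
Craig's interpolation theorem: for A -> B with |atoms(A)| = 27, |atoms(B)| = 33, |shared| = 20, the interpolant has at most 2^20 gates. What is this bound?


Shared atoms = 20
Craig interpolant size bound = 2^20
= 1048576

1048576


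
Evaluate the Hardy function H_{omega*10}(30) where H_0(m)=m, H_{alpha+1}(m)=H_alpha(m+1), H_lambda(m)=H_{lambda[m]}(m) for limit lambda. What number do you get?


H_{omega*10}(30):
For the Hardy hierarchy, H_{omega*k}(n) = 2^k * n.
2^10 = 1024.
1024 * 30 = 30720

30720


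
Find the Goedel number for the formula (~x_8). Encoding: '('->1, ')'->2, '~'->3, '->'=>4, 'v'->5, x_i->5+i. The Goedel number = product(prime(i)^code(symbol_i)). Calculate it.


Formula: (~x_8)
Symbol codes: [1, 3, 13, 2]
Primes: [2, 3, 5, 7]
p_1^1 = 2^1 = 2
p_2^3 = 3^3 = 27
p_3^13 = 5^13 = 1220703125
p_4^2 = 7^2 = 49
Product = 3229980468750

3229980468750


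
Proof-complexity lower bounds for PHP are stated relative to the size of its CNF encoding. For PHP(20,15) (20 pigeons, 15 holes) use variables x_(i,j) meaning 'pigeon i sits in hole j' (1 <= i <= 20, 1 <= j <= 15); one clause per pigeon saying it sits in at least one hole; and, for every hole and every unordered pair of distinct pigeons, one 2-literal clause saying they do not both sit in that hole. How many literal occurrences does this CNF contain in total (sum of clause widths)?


PHP(20,15): 20 pigeons, 15 holes, 20*15 = 300 variables.
- pigeon clauses: one per pigeon -> 20 clauses of width 15 -> 300 literals
- hole clauses: 15 holes * C(20,2) = 15 * 190 -> 2850 clauses of width 2 -> 5700 literals
Total literal occurrences = 300 + 5700 = 6000

6000


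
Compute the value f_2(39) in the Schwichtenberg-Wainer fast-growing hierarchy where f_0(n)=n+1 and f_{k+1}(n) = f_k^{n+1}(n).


f_2(39) = f_1^40(39)
f_1(m) = 2m + 1.
Iterating: f_1^k(n) = 2^k*(n+1) - 1.
f_2(39) = 2^40*(39+1) - 1 = 1099511627776*40 - 1 = 43980465111039

43980465111039


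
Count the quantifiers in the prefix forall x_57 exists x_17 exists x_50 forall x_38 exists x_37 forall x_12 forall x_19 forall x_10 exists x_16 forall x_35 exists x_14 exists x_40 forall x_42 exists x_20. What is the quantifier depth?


Quantifier prefix has 14 quantifier symbols.
Quantifier depth = 14

14


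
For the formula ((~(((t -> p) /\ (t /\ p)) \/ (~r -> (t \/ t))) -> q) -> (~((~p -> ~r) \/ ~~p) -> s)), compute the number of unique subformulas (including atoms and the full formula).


Formula: ((~(((t -> p) /\ (t /\ p)) \/ (~r -> (t \/ t))) -> q) -> (~((~p -> ~r) \/ ~~p) -> s))
Subformulas found:
  1. r
  2. q
  3. s
  4. t
  5. p
  6. ~p
  7. ~r
  8. ~~p
  9. (t \/ t)
  10. (t -> p)
  11. (t /\ p)
  12. (~p -> ~r)
  13. (~r -> (t \/ t))
  14. ((~p -> ~r) \/ ~~p)
  15. ~((~p -> ~r) \/ ~~p)
  16. ((t -> p) /\ (t /\ p))
  17. (~((~p -> ~r) \/ ~~p) -> s)
  18. (((t -> p) /\ (t /\ p)) \/ (~r -> (t \/ t)))
  19. ~(((t -> p) /\ (t /\ p)) \/ (~r -> (t \/ t)))
  20. (~(((t -> p) /\ (t /\ p)) \/ (~r -> (t \/ t))) -> q)
  21. ((~(((t -> p) /\ (t /\ p)) \/ (~r -> (t \/ t))) -> q) -> (~((~p -> ~r) \/ ~~p) -> s))
Total distinct subformulas = 21

21


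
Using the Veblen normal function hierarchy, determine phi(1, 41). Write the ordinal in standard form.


phi(1, 41):
phi(1, beta) = epsilon_beta (the beta-th epsilon number).
phi(1, 41) = epsilon_41

epsilon_41


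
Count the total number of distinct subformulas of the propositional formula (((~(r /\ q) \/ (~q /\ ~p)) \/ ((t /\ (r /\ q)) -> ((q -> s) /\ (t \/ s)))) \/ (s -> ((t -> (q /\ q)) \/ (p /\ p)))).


Formula: (((~(r /\ q) \/ (~q /\ ~p)) \/ ((t /\ (r /\ q)) -> ((q -> s) /\ (t \/ s)))) \/ (s -> ((t -> (q /\ q)) \/ (p /\ p))))
Subformulas found:
  1. r
  2. q
  3. s
  4. t
  5. p
  6. ~p
  7. ~q
  8. (r /\ q)
  9. (q /\ q)
  10. (t \/ s)
  11. (p /\ p)
  12. (q -> s)
  13. ~(r /\ q)
  14. (~q /\ ~p)
  15. (t -> (q /\ q))
  16. (t /\ (r /\ q))
  17. ((q -> s) /\ (t \/ s))
  18. (~(r /\ q) \/ (~q /\ ~p))
  19. ((t -> (q /\ q)) \/ (p /\ p))
  20. (s -> ((t -> (q /\ q)) \/ (p /\ p)))
  21. ((t /\ (r /\ q)) -> ((q -> s) /\ (t \/ s)))
  22. ((~(r /\ q) \/ (~q /\ ~p)) \/ ((t /\ (r /\ q)) -> ((q -> s) /\ (t \/ s))))
  23. (((~(r /\ q) \/ (~q /\ ~p)) \/ ((t /\ (r /\ q)) -> ((q -> s) /\ (t \/ s)))) \/ (s -> ((t -> (q /\ q)) \/ (p /\ p))))
Total distinct subformulas = 23

23


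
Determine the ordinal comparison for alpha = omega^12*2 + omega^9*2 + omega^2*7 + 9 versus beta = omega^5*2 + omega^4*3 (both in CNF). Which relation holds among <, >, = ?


Compare term by term from highest exponent:
alpha = omega^12*2 + omega^9*2 + omega^2*7 + 9
beta = omega^5*2 + omega^4*3
Term 1: alpha has omega^12*2, beta has omega^5*2
Term 2: alpha has omega^9*2, beta has omega^4*3
Term 3: alpha has omega^2*7, beta has omega^0*0
Term 4: alpha has omega^0*9, beta has omega^0*0
Result: alpha > beta

alpha > beta


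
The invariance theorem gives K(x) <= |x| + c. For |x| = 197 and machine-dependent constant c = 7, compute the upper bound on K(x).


K(x) <= |x| + c = 197 + 7 = 204

204


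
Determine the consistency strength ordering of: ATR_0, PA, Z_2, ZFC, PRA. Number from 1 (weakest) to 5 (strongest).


Ordering by consistency strength:
1. PRA
2. PA
3. ATR_0
4. Z_2
5. ZFC


ATR_0=3, PA=2, Z_2=4, ZFC=5, PRA=1


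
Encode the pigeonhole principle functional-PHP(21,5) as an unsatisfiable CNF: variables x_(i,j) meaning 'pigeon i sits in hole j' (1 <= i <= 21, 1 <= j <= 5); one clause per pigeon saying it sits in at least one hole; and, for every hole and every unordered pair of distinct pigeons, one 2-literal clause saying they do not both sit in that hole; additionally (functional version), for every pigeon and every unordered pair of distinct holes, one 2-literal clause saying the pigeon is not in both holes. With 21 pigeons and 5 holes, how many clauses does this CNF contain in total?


functional-PHP(21,5): 21 pigeons, 5 holes, 21*5 = 105 variables.
- pigeon clauses: one per pigeon -> 21 clauses
- hole clauses: 5 holes * C(21,2) = 5 * 210 -> 1050 clauses
- functional clauses: 21 pigeons * C(5,2) = 21 * 10 -> 210 clauses
Total clauses = 21 + 1050 + 210 = 1281

1281


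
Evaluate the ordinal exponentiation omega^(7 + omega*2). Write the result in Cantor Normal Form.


omega^(7 + omega*2):
In ordinal addition a term is absorbed by a following term of strictly larger exponent: 0 < 1, so 7 + omega*2 = omega*2.
omega raised to a CNF ordinal is a single CNF term: Result = omega^(omega*2)

omega^(omega*2)


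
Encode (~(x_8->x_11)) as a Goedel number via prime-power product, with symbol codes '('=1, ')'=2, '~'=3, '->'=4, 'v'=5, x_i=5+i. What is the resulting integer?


Formula: (~(x_8->x_11))
Symbol codes: [1, 3, 1, 13, 4, 16, 2, 2]
Primes: [2, 3, 5, 7, 11, 13, 17, 19]
p_1^1 = 2^1 = 2
p_2^3 = 3^3 = 27
p_3^1 = 5^1 = 5
p_4^13 = 7^13 = 96889010407
p_5^4 = 11^4 = 14641
p_6^16 = 13^16 = 665416609183179841
p_7^2 = 17^2 = 289
p_8^2 = 19^2 = 361
Product = 26589349130450944375631993513727742238610

26589349130450944375631993513727742238610


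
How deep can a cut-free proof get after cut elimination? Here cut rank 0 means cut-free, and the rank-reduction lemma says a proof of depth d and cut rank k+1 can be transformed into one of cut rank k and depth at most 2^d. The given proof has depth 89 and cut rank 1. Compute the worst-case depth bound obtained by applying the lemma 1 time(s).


Each rank reduction sends depth d to at most 2^d; cut rank r needs r reductions.
2_0(89) = 89
2_1(89) = 2^89 = 618970019642690137449562112
Cut-free depth bound = 618970019642690137449562112

618970019642690137449562112


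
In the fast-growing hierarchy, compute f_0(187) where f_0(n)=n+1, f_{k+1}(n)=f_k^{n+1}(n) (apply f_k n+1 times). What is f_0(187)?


f_0(187) = 187 + 1 = 188

188


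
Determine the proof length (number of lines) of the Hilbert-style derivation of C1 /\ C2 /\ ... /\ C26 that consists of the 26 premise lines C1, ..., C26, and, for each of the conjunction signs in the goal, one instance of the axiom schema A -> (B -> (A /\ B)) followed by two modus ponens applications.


Conjoining 26 premises:
- 26 premise lines
- the goal has 25 conjunction signs; each costs 1 axiom instance + 2 MP = 3 lines: 3 * 25 = 75
Total = 26 + 75 = 101 lines.

101


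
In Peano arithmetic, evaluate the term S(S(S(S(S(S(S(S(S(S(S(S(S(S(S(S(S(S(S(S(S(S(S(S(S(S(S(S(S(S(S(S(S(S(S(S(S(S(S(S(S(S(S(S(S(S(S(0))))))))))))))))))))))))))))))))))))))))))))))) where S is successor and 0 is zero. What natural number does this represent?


Counting successors applied to 0:
47 applications of S to 0 = 47

47


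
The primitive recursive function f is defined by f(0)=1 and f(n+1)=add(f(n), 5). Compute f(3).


f(0) = 1
f(1) = add(f(0), 5) = add(1, 5) = 6
f(2) = add(f(1), 5) = add(6, 5) = 11
f(3) = add(f(2), 5) = add(11, 5) = 16


16


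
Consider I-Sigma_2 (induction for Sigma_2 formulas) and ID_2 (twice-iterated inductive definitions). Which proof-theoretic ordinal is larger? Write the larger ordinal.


Proof-theoretic ordinal of I-Sigma_2 (induction for Sigma_2 formulas): omega^(omega^omega)
Proof-theoretic ordinal of ID_2 (twice-iterated inductive definitions): psi_0(epsilon_{Omega_2+1})
Comparing: omega^(omega^omega) < psi_0(epsilon_{Omega_2+1}).
The larger ordinal is psi_0(epsilon_{Omega_2+1}) (from ID_2 (twice-iterated inductive definitions)).

psi_0(epsilon_{Omega_2+1})


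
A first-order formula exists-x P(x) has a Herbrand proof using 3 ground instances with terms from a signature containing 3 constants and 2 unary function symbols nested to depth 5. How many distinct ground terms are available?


Herbrand terms by depth:
Depth 0: 3 constants
Depth 1: 6 new terms (running total: 9)
Depth 2: 12 new terms (running total: 21)
Depth 3: 24 new terms (running total: 45)
Depth 4: 48 new terms (running total: 93)
Depth 5: 96 new terms (running total: 189)
Total distinct ground terms = 189

189


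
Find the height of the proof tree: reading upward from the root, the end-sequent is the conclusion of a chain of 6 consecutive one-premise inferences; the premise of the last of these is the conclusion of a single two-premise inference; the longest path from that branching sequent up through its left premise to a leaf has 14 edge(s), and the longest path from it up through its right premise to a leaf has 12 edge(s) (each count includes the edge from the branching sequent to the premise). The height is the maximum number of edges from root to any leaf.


Longest path through the left premise: 14 edges (measured from the branching sequent)
Longest path through the right premise: 12 edges
Height of the subtree rooted at the branching sequent: max(14, 12) = 14
The branching sequent sits 6 edges above the root (the chain of one-premise inferences), so height = 14 + 6 = 20

20


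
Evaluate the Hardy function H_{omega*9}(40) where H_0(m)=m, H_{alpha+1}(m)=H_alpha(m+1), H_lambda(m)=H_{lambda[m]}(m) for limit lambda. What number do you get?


H_{omega*9}(40):
For the Hardy hierarchy, H_{omega*k}(n) = 2^k * n.
2^9 = 512.
512 * 40 = 20480

20480


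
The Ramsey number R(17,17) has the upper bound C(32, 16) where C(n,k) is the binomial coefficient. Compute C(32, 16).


R(17,17) <= C(17+17-2, 17-1) = C(32, 16)
C(32, 16) = 32! / (16! * 16!)
= 601080390

601080390


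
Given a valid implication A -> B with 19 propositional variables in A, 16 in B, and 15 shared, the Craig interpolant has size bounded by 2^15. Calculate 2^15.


Shared atoms = 15
Craig interpolant size bound = 2^15
= 32768

32768


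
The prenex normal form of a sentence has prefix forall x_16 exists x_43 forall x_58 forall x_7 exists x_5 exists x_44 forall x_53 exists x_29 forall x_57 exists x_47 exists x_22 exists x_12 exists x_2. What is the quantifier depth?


Quantifier prefix has 13 quantifier symbols.
Quantifier depth = 13

13


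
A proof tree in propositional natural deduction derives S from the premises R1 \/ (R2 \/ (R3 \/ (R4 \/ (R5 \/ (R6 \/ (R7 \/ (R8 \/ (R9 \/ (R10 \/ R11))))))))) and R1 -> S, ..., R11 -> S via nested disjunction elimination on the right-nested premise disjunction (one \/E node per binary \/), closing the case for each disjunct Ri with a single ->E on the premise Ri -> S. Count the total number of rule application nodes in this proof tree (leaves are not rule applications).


The premise R1 \/ (R2 \/ (R3 \/ (R4 \/ (R5 \/ (R6 \/ (R7 \/ (R8 \/ (R9 \/ (R10 \/ R11))))))))) contains 11 disjuncts, hence 10 binary \/ connectives.
- Each binary \/ is eliminated once: 10 \/E nodes.
- Each of the 11 cases Ri derives S by one ->E with Ri -> S: 11 ->E nodes.
Total = 10 + 11 = 21

21


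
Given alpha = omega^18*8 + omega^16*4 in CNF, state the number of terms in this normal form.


CNF: omega^18*8 + omega^16*4
Count the summands separated by '+':
  term 1: omega^18*8
  term 2: omega^16*4
Total terms = 2

2


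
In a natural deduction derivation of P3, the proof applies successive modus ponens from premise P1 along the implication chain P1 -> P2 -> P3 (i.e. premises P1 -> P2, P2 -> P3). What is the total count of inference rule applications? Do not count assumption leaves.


We have a chain: P1 -> P2 -> P3.
Each modus ponens application produces the next variable.
The chain has 3 propositions, so 3-1 = 2 modus ponens steps.
Total inference nodes = 2

2


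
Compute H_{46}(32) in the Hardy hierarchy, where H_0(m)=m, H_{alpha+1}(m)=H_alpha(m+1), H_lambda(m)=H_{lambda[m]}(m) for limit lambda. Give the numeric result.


H_46(32):
For finite ordinals k, H_k(n) = n + k (each successor step adds 1).
H_46(32) = 32 + 46 = 78

78


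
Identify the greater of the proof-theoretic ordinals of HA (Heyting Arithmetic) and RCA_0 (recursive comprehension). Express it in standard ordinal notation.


Proof-theoretic ordinal of HA (Heyting Arithmetic): epsilon_0
Proof-theoretic ordinal of RCA_0 (recursive comprehension): omega^omega
Comparing: omega^omega < epsilon_0.
The larger ordinal is epsilon_0 (from HA (Heyting Arithmetic)).

epsilon_0


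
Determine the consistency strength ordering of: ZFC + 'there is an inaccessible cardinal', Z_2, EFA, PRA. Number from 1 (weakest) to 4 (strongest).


Ordering by consistency strength:
1. EFA
2. PRA
3. Z_2
4. ZFC + 'there is an inaccessible cardinal'


ZFC + 'there is an inaccessible cardinal'=4, Z_2=3, EFA=1, PRA=2


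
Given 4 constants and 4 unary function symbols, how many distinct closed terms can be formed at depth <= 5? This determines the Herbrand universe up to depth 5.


Herbrand terms by depth:
Depth 0: 4 constants
Depth 1: 16 new terms (running total: 20)
Depth 2: 64 new terms (running total: 84)
Depth 3: 256 new terms (running total: 340)
Depth 4: 1024 new terms (running total: 1364)
Depth 5: 4096 new terms (running total: 5460)
Total distinct ground terms = 5460

5460


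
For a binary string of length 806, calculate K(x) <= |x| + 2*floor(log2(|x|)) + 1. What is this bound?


floor(log2(806)) = 9
2 * 9 = 18
K(x) <= 806 + 18 + 1 = 825

825


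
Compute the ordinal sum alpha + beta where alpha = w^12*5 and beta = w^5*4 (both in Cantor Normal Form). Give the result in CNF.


Ordinal addition w^12*5 + w^5*4:
Leading exponent of alpha (12) > leading exponent of beta (5).
Since alpha's term has higher exponent than beta's leading term,
the sum is simply alpha followed by beta.
Result = w^12*5 + w^5*4

w^12*5 + w^5*4


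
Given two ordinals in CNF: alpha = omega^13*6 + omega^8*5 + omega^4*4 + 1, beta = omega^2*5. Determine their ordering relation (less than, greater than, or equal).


Compare term by term from highest exponent:
alpha = omega^13*6 + omega^8*5 + omega^4*4 + 1
beta = omega^2*5
Term 1: alpha has omega^13*6, beta has omega^2*5
Term 2: alpha has omega^8*5, beta has omega^0*0
Term 3: alpha has omega^4*4, beta has omega^0*0
Term 4: alpha has omega^0*1, beta has omega^0*0
Result: alpha > beta

alpha > beta


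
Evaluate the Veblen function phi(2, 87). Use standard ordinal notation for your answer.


phi(2, 87):
phi(2, beta) = zeta_beta (the beta-th zeta number, fixed point of epsilon).
phi(2, 87) = zeta_87

zeta_87


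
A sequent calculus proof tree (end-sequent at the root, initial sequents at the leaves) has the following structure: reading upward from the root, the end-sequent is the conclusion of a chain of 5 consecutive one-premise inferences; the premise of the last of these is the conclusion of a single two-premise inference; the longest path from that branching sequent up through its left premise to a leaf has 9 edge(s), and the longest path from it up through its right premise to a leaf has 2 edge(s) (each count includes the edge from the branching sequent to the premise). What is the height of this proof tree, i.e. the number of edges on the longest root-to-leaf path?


Longest path through the left premise: 9 edges (measured from the branching sequent)
Longest path through the right premise: 2 edges
Height of the subtree rooted at the branching sequent: max(9, 2) = 9
The branching sequent sits 5 edges above the root (the chain of one-premise inferences), so height = 9 + 5 = 14

14


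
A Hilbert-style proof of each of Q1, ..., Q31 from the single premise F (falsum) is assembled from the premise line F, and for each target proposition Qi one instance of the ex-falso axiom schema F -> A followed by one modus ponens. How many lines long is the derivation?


Ex falso, line by line:
- 1 premise line (F)
- 31 targets, each needing 1 axiom instance (F -> Qi) + 1 MP = 2 lines: 2 * 31 = 62
Total = 1 + 62 = 63 lines.

63


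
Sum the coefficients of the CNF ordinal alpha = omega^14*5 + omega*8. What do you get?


CNF: omega^14*5 + omega*8
Coefficients: 5 + 8 = 13

13


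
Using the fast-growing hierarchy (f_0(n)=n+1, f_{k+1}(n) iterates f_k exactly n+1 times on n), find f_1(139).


f_1(139) = f_0^140(139)
f_0 adds 1 each time, applied 140 times.
f_1(139) = 139 + 140 = 279

279


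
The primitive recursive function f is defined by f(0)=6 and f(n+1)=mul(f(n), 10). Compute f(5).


f(0) = 6
f(1) = mul(f(0), 10) = mul(6, 10) = 60
f(2) = mul(f(1), 10) = mul(60, 10) = 600
f(3) = mul(f(2), 10) = mul(600, 10) = 6000
f(4) = mul(f(3), 10) = mul(6000, 10) = 60000
f(5) = mul(f(4), 10) = mul(60000, 10) = 600000


600000


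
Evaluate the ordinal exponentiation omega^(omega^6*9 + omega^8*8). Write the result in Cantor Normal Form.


omega^(omega^6*9 + omega^8*8):
In ordinal addition a term is absorbed by a following term of strictly larger exponent: 6 < 8, so omega^6*9 + omega^8*8 = omega^8*8.
omega raised to a CNF ordinal is a single CNF term: Result = omega^(omega^8*8)

omega^(omega^8*8)


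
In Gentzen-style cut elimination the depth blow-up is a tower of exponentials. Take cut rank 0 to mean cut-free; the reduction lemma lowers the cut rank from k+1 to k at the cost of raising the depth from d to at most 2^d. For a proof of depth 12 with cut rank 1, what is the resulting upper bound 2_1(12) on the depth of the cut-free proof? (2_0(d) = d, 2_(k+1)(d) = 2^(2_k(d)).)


Each rank reduction sends depth d to at most 2^d; cut rank r needs r reductions.
2_0(12) = 12
2_1(12) = 2^12 = 4096
Cut-free depth bound = 4096

4096


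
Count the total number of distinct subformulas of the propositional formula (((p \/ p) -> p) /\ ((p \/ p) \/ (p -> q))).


Formula: (((p \/ p) -> p) /\ ((p \/ p) \/ (p -> q)))
Subformulas found:
  1. q
  2. p
  3. (p \/ p)
  4. (p -> q)
  5. ((p \/ p) -> p)
  6. ((p \/ p) \/ (p -> q))
  7. (((p \/ p) -> p) /\ ((p \/ p) \/ (p -> q)))
Total distinct subformulas = 7

7


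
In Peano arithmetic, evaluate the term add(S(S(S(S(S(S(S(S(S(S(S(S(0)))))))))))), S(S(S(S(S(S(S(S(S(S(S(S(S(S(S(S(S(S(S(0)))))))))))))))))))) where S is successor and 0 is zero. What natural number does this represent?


add(S^12(0), S^19(0)):
S^12(0) = 12
S^19(0) = 19
12 + 19 = 31

31


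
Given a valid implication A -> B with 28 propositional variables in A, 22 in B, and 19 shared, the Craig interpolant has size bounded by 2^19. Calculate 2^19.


Shared atoms = 19
Craig interpolant size bound = 2^19
= 524288

524288
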